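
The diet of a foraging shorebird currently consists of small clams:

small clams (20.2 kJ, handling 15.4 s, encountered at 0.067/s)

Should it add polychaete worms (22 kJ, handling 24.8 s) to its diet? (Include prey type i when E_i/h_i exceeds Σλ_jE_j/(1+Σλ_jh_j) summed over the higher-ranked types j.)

Yes

On small clams alone, R = ΣλE/(1+Σλh) = 1.353/2.032 = 0.6661 kJ/s.
Profitability of polychaete worms: 22/24.8 = 0.8871 kJ/s.
0.8871 > 0.6661, so adding polychaete worms raises the average — include it.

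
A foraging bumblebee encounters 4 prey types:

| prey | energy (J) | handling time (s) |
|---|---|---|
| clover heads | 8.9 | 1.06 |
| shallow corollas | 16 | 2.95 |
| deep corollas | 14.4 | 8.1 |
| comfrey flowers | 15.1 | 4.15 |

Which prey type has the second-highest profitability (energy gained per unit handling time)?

shallow corollas

In descending order of E/h:
clover heads: 8.9/1.06 = 8.4 J/s
shallow corollas: 16/2.95 = 5.42 J/s
comfrey flowers: 15.1/4.15 = 3.64 J/s
deep corollas: 14.4/8.1 = 1.78 J/s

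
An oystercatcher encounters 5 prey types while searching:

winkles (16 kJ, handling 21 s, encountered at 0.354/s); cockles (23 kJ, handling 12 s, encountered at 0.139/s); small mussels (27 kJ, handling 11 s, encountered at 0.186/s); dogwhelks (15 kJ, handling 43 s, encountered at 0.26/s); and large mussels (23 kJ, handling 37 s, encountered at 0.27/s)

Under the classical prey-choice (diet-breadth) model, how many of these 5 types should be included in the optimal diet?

Profitabilities (E/h, kJ/s): small mussels 2.45, cockles 1.92, winkles 0.762, large mussels 0.622, dogwhelks 0.349. Add prey in this order while the next type's profitability exceeds the intake rate on those already taken.
Rate on top 1: 1.649. cockles: 1.92 > 1.649 → include.
Rate on top 2: 1.744. winkles: 0.762 < 1.744 → exclude; stop.
Optimal diet: small mussels, cockles — 2 of 5 types.

2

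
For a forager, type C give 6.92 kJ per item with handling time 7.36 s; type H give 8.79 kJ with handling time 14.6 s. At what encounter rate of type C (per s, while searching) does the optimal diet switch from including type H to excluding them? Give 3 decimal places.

At the threshold, the rate on type C alone equals the profitability of type H: λ·6.92/(1 + λ·7.36) = 8.79/14.6 = 0.6021.
Rearranging, λ(6.92 − 0.6021×7.36) = 0.6021, so λ = 0.6021/2.489 = 0.2419 per s.

0.242 per s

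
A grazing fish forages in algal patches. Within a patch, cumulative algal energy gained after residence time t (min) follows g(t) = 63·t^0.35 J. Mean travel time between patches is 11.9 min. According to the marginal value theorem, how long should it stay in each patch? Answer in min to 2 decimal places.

6.41 min

Maximise g(t)/(T+t): set derivative to zero → g'(t)(T+t) = g(t).
g'(t) = 0.35·63·t^-0.65. Setting 0.35·63·t^-0.65 = 63·t^0.35/(11.9+t) gives 0.35(11.9+t) = t, so 0.65·t = 0.35×11.9.
t* = 0.35×11.9/0.65 = 6.408 min.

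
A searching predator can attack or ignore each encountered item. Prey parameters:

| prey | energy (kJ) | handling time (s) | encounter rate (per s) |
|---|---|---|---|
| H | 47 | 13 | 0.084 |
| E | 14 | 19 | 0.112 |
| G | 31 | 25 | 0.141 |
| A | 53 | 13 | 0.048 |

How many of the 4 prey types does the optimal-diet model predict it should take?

2

E/h in descending order: A 4.08, H 3.62, G 1.24, E 0.737 kJ/s. The optimal diet is the largest prefix of this list for which every included type satisfies E_i/h_i > R on the types above it.
Rate on top 1: 1.567. H: 3.62 > 1.567 → include.
Rate on top 2: 2.39. G: 1.24 < 2.39 → exclude; stop.
Optimal diet: A, H — 2 of 4 types.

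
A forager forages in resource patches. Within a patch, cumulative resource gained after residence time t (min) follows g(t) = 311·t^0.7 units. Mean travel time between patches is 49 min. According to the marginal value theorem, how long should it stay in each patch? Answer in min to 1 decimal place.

Maximise g(t)/(T+t): set derivative to zero → g'(t)(T+t) = g(t).
g'(t) = 0.7·311·t^-0.3. Setting 0.7·311·t^-0.3 = 311·t^0.7/(49+t) gives 0.7(49+t) = t, so 0.30·t = 0.7×49.
t* = 0.7×49/0.30 = 114.3 min.

114.3 min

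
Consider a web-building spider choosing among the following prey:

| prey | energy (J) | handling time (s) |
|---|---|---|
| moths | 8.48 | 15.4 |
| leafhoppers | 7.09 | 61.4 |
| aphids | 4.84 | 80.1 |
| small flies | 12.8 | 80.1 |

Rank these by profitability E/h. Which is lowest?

Profitability E/h (J/s): moths = 8.48/15.4 = 0.551, leafhoppers = 7.09/61.4 = 0.115, aphids = 4.84/80.1 = 0.0604, small flies = 12.8/80.1 = 0.16.
Ranked: moths > small flies > leafhoppers > aphids.

aphids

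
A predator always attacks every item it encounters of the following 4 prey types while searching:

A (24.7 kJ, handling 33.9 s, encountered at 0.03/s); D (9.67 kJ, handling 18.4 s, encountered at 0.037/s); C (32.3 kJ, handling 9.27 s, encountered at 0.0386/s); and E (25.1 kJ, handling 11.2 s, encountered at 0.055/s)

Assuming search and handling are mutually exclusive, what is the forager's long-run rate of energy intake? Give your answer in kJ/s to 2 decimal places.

1.01 kJ/s

Energy encountered per unit search time: 0.03×24.7 + 0.037×9.67 + 0.0386×32.3 + 0.055×25.1 = 3.726 kJ/s.
Handling time per unit search time: 0.03×33.9 + 0.037×18.4 + 0.0386×9.27 + 0.055×11.2 = 2.672.
Rate = 3.726/(1 + 2.672) = 1.015 kJ/s.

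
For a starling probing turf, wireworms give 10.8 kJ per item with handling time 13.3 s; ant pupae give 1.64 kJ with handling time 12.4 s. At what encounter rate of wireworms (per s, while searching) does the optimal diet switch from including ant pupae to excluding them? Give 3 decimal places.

The zero-one rule: include ant pupae iff E₂/h₂ > λE₁/(1+λh₁). Equality gives the switch point.
λE₁h₂ = E₂ + λE₂h₁ ⇒ λ = E₂/(E₁h₂ − E₂h₁) = 1.64/(133.9 − 21.81) = 0.01463 per s.

0.015 per s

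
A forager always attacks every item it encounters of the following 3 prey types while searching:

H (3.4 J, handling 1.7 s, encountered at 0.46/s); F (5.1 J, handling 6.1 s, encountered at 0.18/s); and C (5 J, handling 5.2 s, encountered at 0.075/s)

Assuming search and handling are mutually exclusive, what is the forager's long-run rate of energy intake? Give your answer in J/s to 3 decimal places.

R = (0.46×3.4 + 0.18×5.1 + 0.075×5) / (1 + 0.46×1.7 + 0.18×6.1 + 0.075×5.2) = 2.857/3.27 = 0.8737 J/s.

0.874 J/s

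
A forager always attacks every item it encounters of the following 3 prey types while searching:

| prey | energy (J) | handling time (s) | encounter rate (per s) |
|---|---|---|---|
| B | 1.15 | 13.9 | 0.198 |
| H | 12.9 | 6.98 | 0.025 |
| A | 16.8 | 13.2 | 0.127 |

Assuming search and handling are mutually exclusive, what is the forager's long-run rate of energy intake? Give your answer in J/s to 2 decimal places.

0.48 J/s

R = Σλ_iE_i / (1 + Σλ_ih_i)
Numerator: 0.198×1.15 + 0.025×12.9 + 0.127×16.8 = 2.684
Denominator: 1 + 0.198×13.9 + 0.025×6.98 + 0.127×13.2 = 5.603
R = 2.684/5.603 = 0.479 J/s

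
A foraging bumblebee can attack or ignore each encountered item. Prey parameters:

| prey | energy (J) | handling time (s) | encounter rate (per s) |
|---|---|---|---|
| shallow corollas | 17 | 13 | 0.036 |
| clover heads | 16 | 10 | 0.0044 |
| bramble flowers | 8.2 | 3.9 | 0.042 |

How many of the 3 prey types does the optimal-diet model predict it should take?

Profitabilities (E/h, J/s): bramble flowers 2.1, clover heads 1.6, shallow corollas 1.31. Add prey in this order while the next type's profitability exceeds the intake rate on those already taken.
Rate on top 1: 0.2959. clover heads: 1.6 > 0.2959 → include.
Rate on top 2: 0.3434. shallow corollas: 1.31 > 0.3434 → include.
Optimal diet: bramble flowers, clover heads, shallow corollas — 3 of 3 types.

3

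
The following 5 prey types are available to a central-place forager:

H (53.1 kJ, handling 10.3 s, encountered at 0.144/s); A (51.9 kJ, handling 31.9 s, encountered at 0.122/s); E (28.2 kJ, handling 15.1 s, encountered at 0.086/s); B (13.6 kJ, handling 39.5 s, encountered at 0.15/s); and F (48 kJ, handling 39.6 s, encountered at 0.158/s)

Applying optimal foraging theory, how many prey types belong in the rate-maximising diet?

E/h in descending order: H 5.16, E 1.87, A 1.63, F 1.21, B 0.344 kJ/s. The optimal diet is the largest prefix of this list for which every included type satisfies E_i/h_i > R on the types above it.
Rate on top 1: 3.079. E: 1.87 < 3.079 → exclude; stop.
Optimal diet: H — 1 of 5 types.

1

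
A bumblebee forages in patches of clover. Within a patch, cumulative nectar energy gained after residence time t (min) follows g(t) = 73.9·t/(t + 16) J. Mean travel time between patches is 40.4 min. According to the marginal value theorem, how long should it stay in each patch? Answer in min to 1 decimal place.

By the marginal value theorem, leave when the instantaneous gain rate g'(t) equals the habitat-wide average g(t)/(T + t).
g'(t) = 73.9·16/(t + 16)². Setting 73.9·16/(t+16)² = 73.9t/[(t+16)(40.4+t)] gives 16(40.4+t) = t(t+16), so t² = 16×40.4 = 646.4.
t* = √646.4 = 25.42 min.

25.4 min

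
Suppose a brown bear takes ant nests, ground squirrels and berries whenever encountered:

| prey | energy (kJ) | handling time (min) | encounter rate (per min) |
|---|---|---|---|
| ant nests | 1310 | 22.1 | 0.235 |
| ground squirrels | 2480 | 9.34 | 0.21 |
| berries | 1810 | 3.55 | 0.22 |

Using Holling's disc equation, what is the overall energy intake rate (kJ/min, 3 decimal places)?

137.295 kJ/min

R = (0.235×1310 + 0.21×2480 + 0.22×1810) / (1 + 0.235×22.1 + 0.21×9.34 + 0.22×3.55) = 1227/8.936 = 137.3 kJ/min.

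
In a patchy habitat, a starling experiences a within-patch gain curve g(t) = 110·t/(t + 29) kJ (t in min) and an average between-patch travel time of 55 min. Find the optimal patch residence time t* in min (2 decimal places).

By the marginal value theorem, leave when the instantaneous gain rate g'(t) equals the habitat-wide average g(t)/(T + t).
g'(t) = 110·29/(t + 29)². Setting 110·29/(t+29)² = 110t/[(t+29)(55+t)] gives 29(55+t) = t(t+29), so t² = 29×55 = 1595.
t* = √1595 = 39.94 min.

39.94 min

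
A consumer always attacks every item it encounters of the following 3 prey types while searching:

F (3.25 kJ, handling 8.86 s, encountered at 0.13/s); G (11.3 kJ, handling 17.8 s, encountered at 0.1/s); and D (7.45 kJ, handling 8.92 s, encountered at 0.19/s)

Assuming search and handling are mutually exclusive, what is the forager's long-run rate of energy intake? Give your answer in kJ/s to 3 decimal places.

R = Σλ_iE_i / (1 + Σλ_ih_i)
Numerator: 0.13×3.25 + 0.1×11.3 + 0.19×7.45 = 2.968
Denominator: 1 + 0.13×8.86 + 0.1×17.8 + 0.19×8.92 = 5.627
R = 2.968/5.627 = 0.5275 kJ/s

0.527 kJ/s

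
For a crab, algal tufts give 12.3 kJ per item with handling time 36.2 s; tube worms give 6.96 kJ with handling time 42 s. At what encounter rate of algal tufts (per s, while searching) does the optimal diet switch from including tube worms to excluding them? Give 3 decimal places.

Drop tube worms once their profitability E₂/h₂ falls below the rate achievable on algal tufts alone: E₂/h₂ = λE₁/(1 + λh₁).
Solve for λ: λE₁h₂ = E₂(1 + λh₁) → λ(E₁h₂ − E₂h₁) = E₂ → λ = E₂/(E₁h₂ − E₂h₁).
λ = 6.96/(12.3×42 − 6.96×36.2) = 6.96/264.6 = 0.0263 per s.

0.026 per s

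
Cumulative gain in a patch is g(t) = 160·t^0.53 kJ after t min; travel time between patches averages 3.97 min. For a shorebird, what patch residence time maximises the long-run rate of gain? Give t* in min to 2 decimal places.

4.48 min

By the marginal value theorem, leave when the instantaneous gain rate g'(t) equals the habitat-wide average g(t)/(T + t).
g'(t) = 0.53·160·t^-0.47. Setting 0.53·160·t^-0.47 = 160·t^0.53/(3.97+t) gives 0.53(3.97+t) = t, so 0.47·t = 0.53×3.97.
t* = 0.53×3.97/0.47 = 4.477 min.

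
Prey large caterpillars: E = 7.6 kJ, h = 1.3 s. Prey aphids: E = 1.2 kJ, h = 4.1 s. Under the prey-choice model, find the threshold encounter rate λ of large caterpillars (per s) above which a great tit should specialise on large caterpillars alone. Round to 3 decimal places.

Drop aphids once their profitability E₂/h₂ falls below the rate achievable on large caterpillars alone: E₂/h₂ = λE₁/(1 + λh₁).
Solve for λ: λE₁h₂ = E₂(1 + λh₁) → λ(E₁h₂ − E₂h₁) = E₂ → λ = E₂/(E₁h₂ − E₂h₁).
λ = 1.2/(7.6×4.1 − 1.2×1.3) = 1.2/29.6 = 0.04054 per s.

0.041 per s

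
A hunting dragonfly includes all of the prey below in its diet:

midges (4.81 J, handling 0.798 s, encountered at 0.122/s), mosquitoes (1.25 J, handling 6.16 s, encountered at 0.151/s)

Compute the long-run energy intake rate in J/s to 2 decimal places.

Energy encountered per unit search time: 0.122×4.81 + 0.151×1.25 = 0.7756 J/s.
Handling time per unit search time: 0.122×0.798 + 0.151×6.16 = 1.028.
Rate = 0.7756/(1 + 1.028) = 0.3825 J/s.

0.38 J/s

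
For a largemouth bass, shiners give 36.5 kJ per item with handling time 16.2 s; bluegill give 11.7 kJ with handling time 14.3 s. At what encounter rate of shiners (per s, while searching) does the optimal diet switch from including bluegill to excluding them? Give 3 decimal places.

0.035 per s

The zero-one rule: include bluegill iff E₂/h₂ > λE₁/(1+λh₁). Equality gives the switch point.
λE₁h₂ = E₂ + λE₂h₁ ⇒ λ = E₂/(E₁h₂ − E₂h₁) = 11.7/(522 − 189.5) = 0.0352 per s.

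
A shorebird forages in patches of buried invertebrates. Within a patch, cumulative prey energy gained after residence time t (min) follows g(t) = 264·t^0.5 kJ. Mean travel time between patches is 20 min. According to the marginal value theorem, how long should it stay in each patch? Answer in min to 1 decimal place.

20.0 min

Maximise g(t)/(T+t): set derivative to zero → g'(t)(T+t) = g(t).
g'(t) = 0.5·264·t^-0.5. Setting 0.5·264·t^-0.5 = 264·t^0.5/(20+t) gives 0.5(20+t) = t, so 0.50·t = 0.5×20.
t* = 0.5×20/0.50 = 20 min.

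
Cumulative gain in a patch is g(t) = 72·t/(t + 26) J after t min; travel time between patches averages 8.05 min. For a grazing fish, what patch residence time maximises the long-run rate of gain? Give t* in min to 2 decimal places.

14.47 min

Maximise g(t)/(T+t): set derivative to zero → g'(t)(T+t) = g(t).
g'(t) = 72·26/(t + 26)². Setting 72·26/(t+26)² = 72t/[(t+26)(8.05+t)] gives 26(8.05+t) = t(t+26), so t² = 26×8.05 = 209.3.
t* = √209.3 = 14.47 min.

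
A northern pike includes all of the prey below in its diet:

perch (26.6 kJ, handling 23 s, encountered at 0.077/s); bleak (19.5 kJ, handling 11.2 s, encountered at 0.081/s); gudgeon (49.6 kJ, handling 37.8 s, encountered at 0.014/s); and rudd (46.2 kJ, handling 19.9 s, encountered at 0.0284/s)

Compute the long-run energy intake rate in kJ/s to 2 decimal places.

1.18 kJ/s

R = (0.077×26.6 + 0.081×19.5 + 0.014×49.6 + 0.0284×46.2) / (1 + 0.077×23 + 0.081×11.2 + 0.014×37.8 + 0.0284×19.9) = 5.634/4.773 = 1.181 kJ/s.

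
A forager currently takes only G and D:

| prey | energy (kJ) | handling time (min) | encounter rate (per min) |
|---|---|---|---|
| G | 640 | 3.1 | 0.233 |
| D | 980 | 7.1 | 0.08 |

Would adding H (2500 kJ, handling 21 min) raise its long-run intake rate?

Yes

On G and D alone, R = ΣλE/(1+Σλh) = 227.5/2.29 = 99.34 kJ/min.
Profitability of H: 2500/21 = 119 kJ/min.
119 > 99.34, so adding H raises the average — include it.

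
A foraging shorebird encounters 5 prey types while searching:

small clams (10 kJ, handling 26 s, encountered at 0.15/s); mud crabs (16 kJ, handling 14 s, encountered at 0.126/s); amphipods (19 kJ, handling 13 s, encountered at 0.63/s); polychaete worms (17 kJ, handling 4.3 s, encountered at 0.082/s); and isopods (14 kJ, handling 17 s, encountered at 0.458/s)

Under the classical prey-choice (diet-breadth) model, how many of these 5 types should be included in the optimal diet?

Profitabilities (E/h, kJ/s): polychaete worms 3.95, amphipods 1.46, mud crabs 1.14, isopods 0.824, small clams 0.385. Add prey in this order while the next type's profitability exceeds the intake rate on those already taken.
Rate on top 1: 1.031. amphipods: 1.46 > 1.031 → include.
Rate on top 2: 1.4. mud crabs: 1.14 < 1.4 → exclude; stop.
Optimal diet: polychaete worms, amphipods — 2 of 5 types.

2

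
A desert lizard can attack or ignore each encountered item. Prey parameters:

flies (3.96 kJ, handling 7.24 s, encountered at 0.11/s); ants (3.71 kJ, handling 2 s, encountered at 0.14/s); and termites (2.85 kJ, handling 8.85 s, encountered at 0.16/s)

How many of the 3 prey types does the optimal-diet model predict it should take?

Profitabilities (E/h, kJ/s): ants 1.85, flies 0.547, termites 0.322. Add prey in this order while the next type's profitability exceeds the intake rate on those already taken.
Rate on top 1: 0.4058. flies: 0.547 > 0.4058 → include.
Rate on top 2: 0.4599. termites: 0.322 < 0.4599 → exclude; stop.
Optimal diet: ants, flies — 2 of 3 types.

2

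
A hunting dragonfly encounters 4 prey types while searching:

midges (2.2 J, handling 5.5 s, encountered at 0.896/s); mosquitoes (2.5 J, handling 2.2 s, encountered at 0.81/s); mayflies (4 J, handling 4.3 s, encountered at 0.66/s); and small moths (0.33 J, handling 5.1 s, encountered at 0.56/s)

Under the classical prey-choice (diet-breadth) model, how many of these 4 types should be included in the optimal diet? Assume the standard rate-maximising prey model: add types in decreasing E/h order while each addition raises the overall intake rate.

2

E/h in descending order: mosquitoes 1.14, mayflies 0.93, midges 0.4, small moths 0.0647 J/s. The optimal diet is the largest prefix of this list for which every included type satisfies E_i/h_i > R on the types above it.
Rate on top 1: 0.7279. mayflies: 0.93 > 0.7279 → include.
Rate on top 2: 0.8301. midges: 0.4 < 0.8301 → exclude; stop.
Optimal diet: mosquitoes, mayflies — 2 of 4 types.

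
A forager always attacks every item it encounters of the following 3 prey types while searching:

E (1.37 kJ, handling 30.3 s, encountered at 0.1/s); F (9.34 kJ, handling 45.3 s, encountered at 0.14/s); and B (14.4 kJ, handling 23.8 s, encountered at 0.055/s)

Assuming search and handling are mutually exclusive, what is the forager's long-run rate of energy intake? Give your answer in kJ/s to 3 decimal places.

0.191 kJ/s

R = Σλ_iE_i / (1 + Σλ_ih_i)
Numerator: 0.1×1.37 + 0.14×9.34 + 0.055×14.4 = 2.237
Denominator: 1 + 0.1×30.3 + 0.14×45.3 + 0.055×23.8 = 11.68
R = 2.237/11.68 = 0.1915 kJ/s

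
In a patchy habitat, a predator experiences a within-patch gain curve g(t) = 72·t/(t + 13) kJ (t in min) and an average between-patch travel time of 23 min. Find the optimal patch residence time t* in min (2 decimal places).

17.29 min

By the marginal value theorem, leave when the instantaneous gain rate g'(t) equals the habitat-wide average g(t)/(T + t).
g'(t) = 72·13/(t + 13)². Setting 72·13/(t+13)² = 72t/[(t+13)(23+t)] gives 13(23+t) = t(t+13), so t² = 13×23 = 299.
t* = √299 = 17.29 min.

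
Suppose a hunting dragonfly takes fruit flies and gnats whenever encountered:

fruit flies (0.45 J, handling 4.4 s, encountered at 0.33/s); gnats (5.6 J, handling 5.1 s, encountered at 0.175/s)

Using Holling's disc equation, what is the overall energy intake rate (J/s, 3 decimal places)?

R = (0.33×0.45 + 0.175×5.6) / (1 + 0.33×4.4 + 0.175×5.1) = 1.128/3.345 = 0.3374 J/s.

0.337 J/s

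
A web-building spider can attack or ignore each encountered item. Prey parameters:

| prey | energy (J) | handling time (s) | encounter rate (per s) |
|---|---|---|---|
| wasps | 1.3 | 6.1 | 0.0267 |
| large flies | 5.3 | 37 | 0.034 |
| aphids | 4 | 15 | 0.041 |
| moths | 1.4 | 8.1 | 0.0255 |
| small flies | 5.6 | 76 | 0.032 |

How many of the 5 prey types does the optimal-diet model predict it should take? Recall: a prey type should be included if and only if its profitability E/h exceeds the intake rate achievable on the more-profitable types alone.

Profitabilities (E/h, J/s): aphids 0.267, wasps 0.213, moths 0.173, large flies 0.143, small flies 0.0737. Add prey in this order while the next type's profitability exceeds the intake rate on those already taken.
Rate on top 1: 0.1015. wasps: 0.213 > 0.1015 → include.
Rate on top 2: 0.1118. moths: 0.173 > 0.1118 → include.
Rate on top 3: 0.1181. large flies: 0.143 > 0.1181 → include.
Rate on top 4: 0.1279. small flies: 0.0737 < 0.1279 → exclude; stop.
Optimal diet: aphids, wasps, moths, large flies — 4 of 5 types.

4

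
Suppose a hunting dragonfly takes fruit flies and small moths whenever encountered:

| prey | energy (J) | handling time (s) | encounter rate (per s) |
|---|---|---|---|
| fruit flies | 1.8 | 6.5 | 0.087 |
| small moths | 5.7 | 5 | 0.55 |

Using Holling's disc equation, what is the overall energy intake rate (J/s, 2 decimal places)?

R = Σλ_iE_i / (1 + Σλ_ih_i)
Numerator: 0.087×1.8 + 0.55×5.7 = 3.292
Denominator: 1 + 0.087×6.5 + 0.55×5 = 4.316
R = 3.292/4.316 = 0.7627 J/s

0.76 J/s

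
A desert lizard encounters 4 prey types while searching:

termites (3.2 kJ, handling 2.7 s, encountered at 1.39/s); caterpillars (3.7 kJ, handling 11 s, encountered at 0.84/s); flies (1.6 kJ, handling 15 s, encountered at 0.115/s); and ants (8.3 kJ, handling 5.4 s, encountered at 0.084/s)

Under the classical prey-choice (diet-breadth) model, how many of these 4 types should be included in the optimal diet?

Profitabilities (E/h, kJ/s): ants 1.54, termites 1.19, caterpillars 0.336, flies 0.107. Add prey in this order while the next type's profitability exceeds the intake rate on those already taken.
Rate on top 1: 0.4796. termites: 1.19 > 0.4796 → include.
Rate on top 2: 0.9882. caterpillars: 0.336 < 0.9882 → exclude; stop.
Optimal diet: ants, termites — 2 of 4 types.

2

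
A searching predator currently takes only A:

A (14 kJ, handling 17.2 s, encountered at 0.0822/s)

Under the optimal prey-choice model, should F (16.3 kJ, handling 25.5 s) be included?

Yes

On A alone, R = ΣλE/(1+Σλh) = 1.151/2.414 = 0.4768 kJ/s.
Profitability of F: 16.3/25.5 = 0.6392 kJ/s.
Since 0.6392 > R, including F increases the long-run rate.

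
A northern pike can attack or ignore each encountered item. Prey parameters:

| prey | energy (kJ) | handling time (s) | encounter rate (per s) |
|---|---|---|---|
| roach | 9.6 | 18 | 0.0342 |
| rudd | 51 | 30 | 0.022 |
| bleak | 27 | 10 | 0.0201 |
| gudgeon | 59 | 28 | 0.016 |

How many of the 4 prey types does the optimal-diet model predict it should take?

Rank by E/h (kJ/s): bleak 2.7, gudgeon 2.11, rudd 1.7, roach 0.533. Include each in turn until the next type's E/h falls below the running intake rate.
Rate on top 1: 0.4519. gudgeon: 2.11 > 0.4519 → include.
Rate on top 2: 0.9016. rudd: 1.7 > 0.9016 → include.
Rate on top 3: 1.13. roach: 0.533 < 1.13 → exclude; stop.
Optimal diet: bleak, gudgeon, rudd — 3 of 4 types.

3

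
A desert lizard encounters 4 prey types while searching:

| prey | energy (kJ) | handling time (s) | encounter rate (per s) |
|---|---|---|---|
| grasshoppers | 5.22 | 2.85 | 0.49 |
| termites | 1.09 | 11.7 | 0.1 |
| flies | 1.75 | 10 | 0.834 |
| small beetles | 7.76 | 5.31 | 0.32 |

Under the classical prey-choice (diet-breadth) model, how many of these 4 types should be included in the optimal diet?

2

Rank by E/h (kJ/s): grasshoppers 1.83, small beetles 1.46, flies 0.175, termites 0.0932. Include each in turn until the next type's E/h falls below the running intake rate.
Rate on top 1: 1.067. small beetles: 1.46 > 1.067 → include.
Rate on top 2: 1.231. flies: 0.175 < 1.231 → exclude; stop.
Optimal diet: grasshoppers, small beetles — 2 of 4 types.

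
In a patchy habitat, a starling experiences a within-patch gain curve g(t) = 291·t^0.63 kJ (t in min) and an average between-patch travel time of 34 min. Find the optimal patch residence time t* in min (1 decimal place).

By the marginal value theorem, leave when the instantaneous gain rate g'(t) equals the habitat-wide average g(t)/(T + t).
g'(t) = 0.63·291·t^-0.37. Setting 0.63·291·t^-0.37 = 291·t^0.63/(34+t) gives 0.63(34+t) = t, so 0.37·t = 0.63×34.
t* = 0.63×34/0.37 = 57.89 min.

57.9 min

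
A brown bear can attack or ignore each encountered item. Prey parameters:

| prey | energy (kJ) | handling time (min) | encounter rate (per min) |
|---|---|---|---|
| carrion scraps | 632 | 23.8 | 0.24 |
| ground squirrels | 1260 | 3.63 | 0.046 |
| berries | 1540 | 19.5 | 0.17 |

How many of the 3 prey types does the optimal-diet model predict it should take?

2

E/h in descending order: ground squirrels 347, berries 79, carrion scraps 26.6 kJ/min. The optimal diet is the largest prefix of this list for which every included type satisfies E_i/h_i > R on the types above it.
Rate on top 1: 49.67. berries: 79 > 49.67 → include.
Rate on top 2: 71.34. carrion scraps: 26.6 < 71.34 → exclude; stop.
Optimal diet: ground squirrels, berries — 2 of 3 types.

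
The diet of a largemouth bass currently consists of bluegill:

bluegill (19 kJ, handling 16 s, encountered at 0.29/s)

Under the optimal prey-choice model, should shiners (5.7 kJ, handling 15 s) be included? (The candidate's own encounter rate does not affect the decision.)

Intake rate on the current diet: R = (0.29×19) / (1 + 0.29×16) = 5.51/5.64 = 0.977 kJ/s.
shiners: E/h = 5.7/15 = 0.38 kJ/s.
Since 0.38 < R, time spent handling shiners is better spent searching.

No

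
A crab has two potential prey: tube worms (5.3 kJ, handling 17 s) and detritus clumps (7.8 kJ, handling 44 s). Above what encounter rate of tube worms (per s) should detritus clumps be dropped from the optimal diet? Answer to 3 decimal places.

At the threshold, the rate on tube worms alone equals the profitability of detritus clumps: λ·5.3/(1 + λ·17) = 7.8/44 = 0.1773.
Rearranging, λ(5.3 − 0.1773×17) = 0.1773, so λ = 0.1773/2.286 = 0.07753 per s.

0.078 per s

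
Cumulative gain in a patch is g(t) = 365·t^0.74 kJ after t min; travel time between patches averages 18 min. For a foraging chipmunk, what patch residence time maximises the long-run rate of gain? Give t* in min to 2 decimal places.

51.23 min

Maximise g(t)/(T+t): set derivative to zero → g'(t)(T+t) = g(t).
g'(t) = 0.74·365·t^-0.26. Setting 0.74·365·t^-0.26 = 365·t^0.74/(18+t) gives 0.74(18+t) = t, so 0.26·t = 0.74×18.
t* = 0.74×18/0.26 = 51.23 min.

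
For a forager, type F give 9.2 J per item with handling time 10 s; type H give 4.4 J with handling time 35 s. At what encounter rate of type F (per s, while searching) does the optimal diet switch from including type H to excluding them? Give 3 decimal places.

0.016 per s

The zero-one rule: include type H iff E₂/h₂ > λE₁/(1+λh₁). Equality gives the switch point.
λE₁h₂ = E₂ + λE₂h₁ ⇒ λ = E₂/(E₁h₂ − E₂h₁) = 4.4/(322 − 44) = 0.01583 per s.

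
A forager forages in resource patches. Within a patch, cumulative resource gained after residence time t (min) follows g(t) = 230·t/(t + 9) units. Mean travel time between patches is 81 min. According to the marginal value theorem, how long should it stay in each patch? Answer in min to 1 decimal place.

27.0 min

By the marginal value theorem, leave when the instantaneous gain rate g'(t) equals the habitat-wide average g(t)/(T + t).
g'(t) = 230·9/(t + 9)². Setting 230·9/(t+9)² = 230t/[(t+9)(81+t)] gives 9(81+t) = t(t+9), so t² = 9×81 = 729.
t* = √729 = 27 min.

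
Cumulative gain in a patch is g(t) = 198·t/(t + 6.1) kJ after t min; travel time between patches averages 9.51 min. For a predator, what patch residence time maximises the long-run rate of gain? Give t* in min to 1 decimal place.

Optimal t* satisfies g'(t*) = g(t*)/(T + t*).
g'(t) = 198·6.1/(t + 6.1)². Setting 198·6.1/(t+6.1)² = 198t/[(t+6.1)(9.51+t)] gives 6.1(9.51+t) = t(t+6.1), so t² = 6.1×9.51 = 58.01.
t* = √58.01 = 7.616 min.

7.6 min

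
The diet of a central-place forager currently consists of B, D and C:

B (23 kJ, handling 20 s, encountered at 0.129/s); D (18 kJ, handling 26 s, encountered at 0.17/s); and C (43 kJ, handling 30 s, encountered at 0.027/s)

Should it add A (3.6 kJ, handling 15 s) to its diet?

No

Intake rate on the current diet: R = (0.129×23 + 0.17×18 + 0.027×43) / (1 + 0.129×20 + 0.17×26 + 0.027×30) = 7.188/8.81 = 0.8159 kJ/s.
Profitability of A: 3.6/15 = 0.24 kJ/s.
Since 0.24 < R, time spent handling A is better spent searching.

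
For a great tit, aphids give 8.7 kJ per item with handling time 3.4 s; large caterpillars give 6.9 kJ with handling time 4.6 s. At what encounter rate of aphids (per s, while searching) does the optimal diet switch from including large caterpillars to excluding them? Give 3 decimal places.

0.417 per s

At the threshold, the rate on aphids alone equals the profitability of large caterpillars: λ·8.7/(1 + λ·3.4) = 6.9/4.6 = 1.5.
Rearranging, λ(8.7 − 1.5×3.4) = 1.5, so λ = 1.5/3.6 = 0.4167 per s.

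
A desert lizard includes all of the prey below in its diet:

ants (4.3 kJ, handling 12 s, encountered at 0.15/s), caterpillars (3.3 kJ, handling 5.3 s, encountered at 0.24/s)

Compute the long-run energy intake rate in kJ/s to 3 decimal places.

0.353 kJ/s

R = (0.15×4.3 + 0.24×3.3) / (1 + 0.15×12 + 0.24×5.3) = 1.437/4.072 = 0.3529 kJ/s.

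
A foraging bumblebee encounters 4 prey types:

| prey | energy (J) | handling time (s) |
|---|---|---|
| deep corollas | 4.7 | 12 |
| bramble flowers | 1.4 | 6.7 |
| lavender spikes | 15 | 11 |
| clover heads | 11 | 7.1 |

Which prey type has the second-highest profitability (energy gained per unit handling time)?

In descending order of E/h:
clover heads: 11/7.1 = 1.55 J/s
lavender spikes: 15/11 = 1.36 J/s
deep corollas: 4.7/12 = 0.392 J/s
bramble flowers: 1.4/6.7 = 0.209 J/s

lavender spikes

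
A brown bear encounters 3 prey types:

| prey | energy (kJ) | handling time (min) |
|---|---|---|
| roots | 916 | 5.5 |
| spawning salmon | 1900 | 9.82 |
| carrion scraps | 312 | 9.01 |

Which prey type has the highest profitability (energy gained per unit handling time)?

In descending order of E/h:
spawning salmon: 1900/9.82 = 193 kJ/min
roots: 916/5.5 = 167 kJ/min
carrion scraps: 312/9.01 = 34.6 kJ/min

spawning salmon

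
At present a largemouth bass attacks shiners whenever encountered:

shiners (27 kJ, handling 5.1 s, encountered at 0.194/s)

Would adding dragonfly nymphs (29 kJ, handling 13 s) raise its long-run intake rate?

Current rate: (0.194×27)/(1 + 0.194×5.1) = 2.633 kJ/s.
dragonfly nymphs: E/h = 29/13 = 2.231 kJ/s.
2.231 < 2.633, so adding dragonfly nymphs would lower the average — exclude it.

No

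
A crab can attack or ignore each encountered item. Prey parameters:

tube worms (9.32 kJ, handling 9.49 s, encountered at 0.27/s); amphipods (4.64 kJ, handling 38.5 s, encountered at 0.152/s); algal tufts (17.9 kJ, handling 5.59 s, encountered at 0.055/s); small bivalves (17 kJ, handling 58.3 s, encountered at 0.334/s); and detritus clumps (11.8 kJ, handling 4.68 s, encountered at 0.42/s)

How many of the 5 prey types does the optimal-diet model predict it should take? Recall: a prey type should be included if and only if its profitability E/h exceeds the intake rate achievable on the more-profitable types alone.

2

E/h in descending order: algal tufts 3.2, detritus clumps 2.52, tube worms 0.982, small bivalves 0.292, amphipods 0.121 kJ/s. The optimal diet is the largest prefix of this list for which every included type satisfies E_i/h_i > R on the types above it.
Rate on top 1: 0.753. detritus clumps: 2.52 > 0.753 → include.
Rate on top 2: 1.815. tube worms: 0.982 < 1.815 → exclude; stop.
Optimal diet: algal tufts, detritus clumps — 2 of 5 types.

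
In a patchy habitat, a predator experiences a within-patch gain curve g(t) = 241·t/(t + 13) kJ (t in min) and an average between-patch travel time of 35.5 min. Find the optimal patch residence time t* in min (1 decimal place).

By the marginal value theorem, leave when the instantaneous gain rate g'(t) equals the habitat-wide average g(t)/(T + t).
g'(t) = 241·13/(t + 13)². Setting 241·13/(t+13)² = 241t/[(t+13)(35.5+t)] gives 13(35.5+t) = t(t+13), so t² = 13×35.5 = 461.5.
t* = √461.5 = 21.48 min.

21.5 min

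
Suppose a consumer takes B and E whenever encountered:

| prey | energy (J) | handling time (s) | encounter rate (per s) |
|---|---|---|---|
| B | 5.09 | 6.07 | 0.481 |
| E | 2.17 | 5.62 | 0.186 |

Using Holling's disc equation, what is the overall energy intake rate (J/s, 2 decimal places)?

Energy encountered per unit search time: 0.481×5.09 + 0.186×2.17 = 2.852 J/s.
Handling time per unit search time: 0.481×6.07 + 0.186×5.62 = 3.965.
Rate = 2.852/(1 + 3.965) = 0.5744 J/s.

0.57 J/s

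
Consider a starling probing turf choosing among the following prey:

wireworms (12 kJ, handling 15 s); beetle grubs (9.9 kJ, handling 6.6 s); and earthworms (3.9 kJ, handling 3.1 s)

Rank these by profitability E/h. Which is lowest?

wireworms

Profitability E/h (kJ/s): wireworms = 12/15 = 0.8, beetle grubs = 9.9/6.6 = 1.5, earthworms = 3.9/3.1 = 1.26.
Ranked: beetle grubs > earthworms > wireworms.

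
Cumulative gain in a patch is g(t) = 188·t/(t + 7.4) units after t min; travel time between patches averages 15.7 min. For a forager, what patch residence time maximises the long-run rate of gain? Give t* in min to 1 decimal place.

10.8 min

Optimal t* satisfies g'(t*) = g(t*)/(T + t*).
g'(t) = 188·7.4/(t + 7.4)². Setting 188·7.4/(t+7.4)² = 188t/[(t+7.4)(15.7+t)] gives 7.4(15.7+t) = t(t+7.4), so t² = 7.4×15.7 = 116.2.
t* = √116.2 = 10.78 min.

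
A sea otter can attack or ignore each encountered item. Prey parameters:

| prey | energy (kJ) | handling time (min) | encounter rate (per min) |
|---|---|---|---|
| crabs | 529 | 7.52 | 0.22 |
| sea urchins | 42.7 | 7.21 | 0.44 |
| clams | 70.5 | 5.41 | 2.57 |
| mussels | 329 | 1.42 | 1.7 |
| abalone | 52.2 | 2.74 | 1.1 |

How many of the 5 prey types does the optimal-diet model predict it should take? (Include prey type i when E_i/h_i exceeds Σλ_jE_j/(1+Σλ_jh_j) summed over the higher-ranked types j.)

1

E/h in descending order: mussels 232, crabs 70.3, abalone 19.1, clams 13, sea urchins 5.92 kJ/min. The optimal diet is the largest prefix of this list for which every included type satisfies E_i/h_i > R on the types above it.
Rate on top 1: 163.8. crabs: 70.3 < 163.8 → exclude; stop.
Optimal diet: mussels — 1 of 5 types.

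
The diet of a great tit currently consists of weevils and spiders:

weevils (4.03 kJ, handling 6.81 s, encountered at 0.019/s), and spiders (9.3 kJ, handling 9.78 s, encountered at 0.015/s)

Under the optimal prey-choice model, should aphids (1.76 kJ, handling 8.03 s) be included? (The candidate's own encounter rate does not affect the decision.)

Intake rate on the current diet: R = (0.019×4.03 + 0.015×9.3) / (1 + 0.019×6.81 + 0.015×9.78) = 0.2161/1.276 = 0.1693 kJ/s.
aphids: E/h = 1.76/8.03 = 0.2192 kJ/s.
0.2192 > 0.1693, so adding aphids raises the average — include it.

Yes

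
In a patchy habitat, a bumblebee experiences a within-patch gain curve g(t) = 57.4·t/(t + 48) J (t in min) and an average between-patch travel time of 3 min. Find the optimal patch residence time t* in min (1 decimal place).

By the marginal value theorem, leave when the instantaneous gain rate g'(t) equals the habitat-wide average g(t)/(T + t).
g'(t) = 57.4·48/(t + 48)². Setting 57.4·48/(t+48)² = 57.4t/[(t+48)(3+t)] gives 48(3+t) = t(t+48), so t² = 48×3 = 144.
t* = √144 = 12 min.

12.0 min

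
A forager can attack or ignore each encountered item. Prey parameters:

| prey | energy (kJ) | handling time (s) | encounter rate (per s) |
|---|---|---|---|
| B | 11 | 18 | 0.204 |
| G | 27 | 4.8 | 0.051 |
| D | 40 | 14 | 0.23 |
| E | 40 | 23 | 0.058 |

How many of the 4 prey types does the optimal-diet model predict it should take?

Rank by E/h (kJ/s): G 5.62, D 2.86, E 1.74, B 0.611. Include each in turn until the next type's E/h falls below the running intake rate.
Rate on top 1: 1.106. D: 2.86 > 1.106 → include.
Rate on top 2: 2.369. E: 1.74 < 2.369 → exclude; stop.
Optimal diet: G, D — 2 of 4 types.

2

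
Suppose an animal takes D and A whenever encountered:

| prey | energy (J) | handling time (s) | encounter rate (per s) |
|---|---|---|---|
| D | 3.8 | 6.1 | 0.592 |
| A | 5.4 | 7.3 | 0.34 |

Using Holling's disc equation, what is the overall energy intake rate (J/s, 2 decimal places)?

0.58 J/s

Energy encountered per unit search time: 0.592×3.8 + 0.34×5.4 = 4.086 J/s.
Handling time per unit search time: 0.592×6.1 + 0.34×7.3 = 6.093.
Rate = 4.086/(1 + 6.093) = 0.576 J/s.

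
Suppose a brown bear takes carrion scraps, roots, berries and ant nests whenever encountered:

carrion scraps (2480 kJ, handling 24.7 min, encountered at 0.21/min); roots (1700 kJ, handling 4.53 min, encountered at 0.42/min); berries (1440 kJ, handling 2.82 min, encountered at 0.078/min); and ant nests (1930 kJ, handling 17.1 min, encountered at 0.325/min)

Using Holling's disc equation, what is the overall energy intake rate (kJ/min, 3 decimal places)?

R = (0.21×2480 + 0.42×1700 + 0.078×1440 + 0.325×1930) / (1 + 0.21×24.7 + 0.42×4.53 + 0.078×2.82 + 0.325×17.1) = 1974/13.87 = 142.4 kJ/min.

142.378 kJ/min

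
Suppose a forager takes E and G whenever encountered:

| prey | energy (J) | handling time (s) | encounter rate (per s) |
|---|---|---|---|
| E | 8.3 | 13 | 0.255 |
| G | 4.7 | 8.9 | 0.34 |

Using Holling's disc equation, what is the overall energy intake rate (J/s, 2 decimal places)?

0.51 J/s

R = Σλ_iE_i / (1 + Σλ_ih_i)
Numerator: 0.255×8.3 + 0.34×4.7 = 3.715
Denominator: 1 + 0.255×13 + 0.34×8.9 = 7.341
R = 3.715/7.341 = 0.506 J/s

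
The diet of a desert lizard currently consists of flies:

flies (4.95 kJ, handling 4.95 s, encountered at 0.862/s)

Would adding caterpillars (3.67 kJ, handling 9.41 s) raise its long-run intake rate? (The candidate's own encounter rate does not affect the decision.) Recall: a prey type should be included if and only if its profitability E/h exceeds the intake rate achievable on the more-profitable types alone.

On flies alone, R = ΣλE/(1+Σλh) = 4.267/5.267 = 0.8101 kJ/s.
caterpillars: E/h = 3.67/9.41 = 0.39 kJ/s.
Since 0.39 < R, time spent handling caterpillars is better spent searching.

No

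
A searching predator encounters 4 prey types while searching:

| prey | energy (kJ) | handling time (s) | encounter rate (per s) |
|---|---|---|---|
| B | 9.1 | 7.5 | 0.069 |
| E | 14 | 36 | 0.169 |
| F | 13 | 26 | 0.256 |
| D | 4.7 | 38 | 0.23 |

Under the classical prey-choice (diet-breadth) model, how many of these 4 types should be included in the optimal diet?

2

E/h in descending order: B 1.21, F 0.5, E 0.389, D 0.124 kJ/s. The optimal diet is the largest prefix of this list for which every included type satisfies E_i/h_i > R on the types above it.
Rate on top 1: 0.4138. F: 0.5 > 0.4138 → include.
Rate on top 2: 0.484. E: 0.389 < 0.484 → exclude; stop.
Optimal diet: B, F — 2 of 4 types.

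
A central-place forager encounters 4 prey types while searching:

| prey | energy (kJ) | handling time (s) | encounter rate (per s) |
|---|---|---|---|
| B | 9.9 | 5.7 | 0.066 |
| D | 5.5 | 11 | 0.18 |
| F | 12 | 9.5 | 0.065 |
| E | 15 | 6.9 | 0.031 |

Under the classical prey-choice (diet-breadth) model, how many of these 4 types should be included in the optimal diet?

3

Profitabilities (E/h, kJ/s): E 2.17, B 1.74, F 1.26, D 0.5. Add prey in this order while the next type's profitability exceeds the intake rate on those already taken.
Rate on top 1: 0.3831. B: 1.74 > 0.3831 → include.
Rate on top 2: 0.7034. F: 1.26 > 0.7034 → include.
Rate on top 3: 0.8599. D: 0.5 < 0.8599 → exclude; stop.
Optimal diet: E, B, F — 3 of 4 types.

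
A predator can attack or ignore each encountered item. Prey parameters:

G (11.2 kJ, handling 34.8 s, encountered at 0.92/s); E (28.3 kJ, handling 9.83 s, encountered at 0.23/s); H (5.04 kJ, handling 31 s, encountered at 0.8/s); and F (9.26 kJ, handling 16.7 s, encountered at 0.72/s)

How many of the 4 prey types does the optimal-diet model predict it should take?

1

Rank by E/h (kJ/s): E 2.88, F 0.554, G 0.322, H 0.163. Include each in turn until the next type's E/h falls below the running intake rate.
Rate on top 1: 1.996. F: 0.554 < 1.996 → exclude; stop.
Optimal diet: E — 1 of 4 types.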